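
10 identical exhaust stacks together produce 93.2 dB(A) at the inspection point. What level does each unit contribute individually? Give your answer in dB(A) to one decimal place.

83.2 dB(A)

10 equal contributions raise the level by 10·log₁₀ 10 = 10.000 dB, so each unit alone gives 93.2 − 10.000.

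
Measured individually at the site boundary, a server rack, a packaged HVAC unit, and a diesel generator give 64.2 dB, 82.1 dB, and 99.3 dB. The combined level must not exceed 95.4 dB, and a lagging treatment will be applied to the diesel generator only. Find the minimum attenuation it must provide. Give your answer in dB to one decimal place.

4.1 dB

Everything except the diesel generator sums to 10^(64.2/10) + 10^(82.1/10) = 1.648e+08 in linear terms, 82.17 dB.
The limit corresponds to 10^(95.4/10) = 3.467e+09; subtracting the fixed part leaves 3.303e+09 for the diesel generator, i.e. 95.19 dB.
So the diesel generator must be reduced from 99.3 to 95.19 dB: IL = 4.11 dB.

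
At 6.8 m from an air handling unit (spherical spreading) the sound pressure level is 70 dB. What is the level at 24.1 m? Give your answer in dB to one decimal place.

59.0 dB

For a point source, L₂ = L₁ − 20·log₁₀(r₂/r₁).
L₂ = 70 − 20·log₁₀(24.1/6.8) = 70 − 10.990 = 59.01 dB.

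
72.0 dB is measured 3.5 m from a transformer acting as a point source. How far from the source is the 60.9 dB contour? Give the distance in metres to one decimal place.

Point-source spreading drops the level by 20·log₁₀(r₂/r₁); inverting, r₂/r₁ = 10^(ΔL/20).
r₂ = 3.5·10^((72.0−60.9)/20) = 3.5·10^(11.1/20) = 12.56 m.

12.6 m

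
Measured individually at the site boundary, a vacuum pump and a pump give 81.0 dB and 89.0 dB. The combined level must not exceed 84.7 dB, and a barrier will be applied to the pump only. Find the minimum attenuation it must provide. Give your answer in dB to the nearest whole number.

7 dB

Everything except the pump sums to 10^(81.0/10) = 1.259e+08 in linear terms, 81.00 dB.
The limit corresponds to 10^(84.7/10) = 2.951e+08; subtracting the fixed part leaves 1.692e+08 for the pump, i.e. 82.28 dB.
So the pump must be reduced from 89.0 to 82.28 dB: IL = 6.72 dB.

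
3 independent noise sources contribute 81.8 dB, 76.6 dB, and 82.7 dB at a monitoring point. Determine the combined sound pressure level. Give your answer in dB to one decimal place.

85.8 dB

Incoherent sources combine by intensity addition: L_total = 10·log₁₀(Σ 10^(L_i/10)).
Σ 10^(L/10) = 10^(81.8/10) + 10^(76.6/10) + 10^(82.7/10) = 3.833e+08.
L_total = 10·log₁₀(3.833e+08) = 85.84 dB.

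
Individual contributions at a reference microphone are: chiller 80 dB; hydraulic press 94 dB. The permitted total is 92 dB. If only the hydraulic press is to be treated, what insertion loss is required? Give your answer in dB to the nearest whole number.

2 dB

Fixed contribution from the other source: Σ 10^(L/10) = 10^(80/10) = 1.000e+08 (80.00 dB).
The limit corresponds to 10^(92/10) = 1.585e+09; subtracting the fixed part leaves 1.485e+09 for the hydraulic press, i.e. 91.72 dB.
Required insertion loss = 94 − 91.72 = 2.28 dB.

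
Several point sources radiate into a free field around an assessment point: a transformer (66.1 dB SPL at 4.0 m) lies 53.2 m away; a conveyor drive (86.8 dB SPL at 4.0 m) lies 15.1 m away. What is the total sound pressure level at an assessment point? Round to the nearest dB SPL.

First find each source's level at the receiver (point-source: −20·log₁₀(r/r_ref)), then combine on an intensity basis.
transformer: 66.1 − 20·log₁₀(53.2/4.0) = 66.1 − 22.48 = 43.62 dB SPL.
conveyor drive: 86.8 − 20·log₁₀(15.1/4.0) = 86.8 − 11.54 = 75.26 dB SPL.
Σ 10^(L/10) = 3.361e+07 → L_total = 10·log₁₀(3.361e+07) = 75.26 dB SPL.

75 dB SPL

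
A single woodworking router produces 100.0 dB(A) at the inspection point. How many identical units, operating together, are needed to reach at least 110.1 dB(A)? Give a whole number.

Need L₁ + 10·log₁₀ N ≥ 110.1, i.e. log₁₀ N ≥ 1.01.
N ≥ 10^(10.1/10) = 10.233, so N = 11.

11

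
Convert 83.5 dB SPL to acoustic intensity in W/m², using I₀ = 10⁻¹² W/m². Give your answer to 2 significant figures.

I = I₀·10^(L/10) = 10⁻¹² × 10^(83.5/10) = 10^(-3.650).

0.00022 W/m²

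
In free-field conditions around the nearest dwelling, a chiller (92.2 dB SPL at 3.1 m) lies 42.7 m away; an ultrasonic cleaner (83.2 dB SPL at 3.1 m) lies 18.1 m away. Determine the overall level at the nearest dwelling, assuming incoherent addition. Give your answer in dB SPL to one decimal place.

71.7 dB SPL

Propagate each source to the receiver with L = L_ref − 20·log₁₀(r/r_ref), then add intensities.
chiller: 92.2 − 20·log₁₀(42.7/3.1) = 92.2 − 22.78 = 69.42 dB SPL.
ultrasonic cleaner: 83.2 − 20·log₁₀(18.1/3.1) = 83.2 − 15.33 = 67.87 dB SPL.
Σ 10^(L/10) = 1.488e+07 → L_total = 10·log₁₀(1.488e+07) = 71.72 dB SPL.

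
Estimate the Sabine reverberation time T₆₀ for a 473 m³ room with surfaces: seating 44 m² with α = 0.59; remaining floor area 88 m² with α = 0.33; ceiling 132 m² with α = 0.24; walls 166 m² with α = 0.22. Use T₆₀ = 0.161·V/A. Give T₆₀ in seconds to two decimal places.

0.62 s

Summing Sᵢαᵢ: 44·0.59 + 88·0.33 + 132·0.24 + 166·0.22 = 123.20 m².
T₆₀ = 0.161·V/A = 0.161·473/123.20 = 0.618 s.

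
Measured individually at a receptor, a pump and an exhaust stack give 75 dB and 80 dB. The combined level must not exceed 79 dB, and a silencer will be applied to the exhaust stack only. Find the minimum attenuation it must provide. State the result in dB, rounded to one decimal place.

3.2 dB

Everything except the exhaust stack sums to 10^(75/10) = 3.162e+07 in linear terms, 75.00 dB.
To meet 79 dB overall, the treated exhaust stack may contribute at most 10^(79/10) − 3.162e+07 = 4.781e+07, i.e. 76.80 dB.
Required insertion loss = 80 − 76.80 = 3.20 dB.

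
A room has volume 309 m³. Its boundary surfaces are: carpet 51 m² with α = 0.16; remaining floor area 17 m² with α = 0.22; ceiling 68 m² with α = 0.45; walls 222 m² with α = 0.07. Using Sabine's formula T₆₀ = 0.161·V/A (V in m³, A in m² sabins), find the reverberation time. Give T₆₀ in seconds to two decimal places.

Total absorption A = 51·0.16 + 17·0.22 + 68·0.45 + 222·0.07 = 58.04 m² sabins.
T₆₀ = 0.161 × 309 / 58.04 = 0.857 s.

0.86 s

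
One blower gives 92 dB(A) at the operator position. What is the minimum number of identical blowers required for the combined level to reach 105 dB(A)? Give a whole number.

20

N identical sources give L₁ + 10·log₁₀ N, so require 10·log₁₀ N ≥ 105 − 92 = 13.0 dB.
N ≥ 10^(13.0/10) = 19.953, so N = 20.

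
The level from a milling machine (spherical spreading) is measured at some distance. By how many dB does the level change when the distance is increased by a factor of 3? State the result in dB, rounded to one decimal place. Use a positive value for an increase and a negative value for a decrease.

-9.5 dB

With spherical spreading the level changes by −20·log₁₀(r₂/r₁).
ΔL = −20·log₁₀(3) = -9.54 dB.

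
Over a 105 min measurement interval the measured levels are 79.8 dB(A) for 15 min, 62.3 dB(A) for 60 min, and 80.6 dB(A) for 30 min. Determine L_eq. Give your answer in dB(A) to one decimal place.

76.8 dB(A)

The energy average is taken in the linear domain: L_eq = 10·log₁₀[(Σ tᵢ·10^(Lᵢ/10))/T], T = 105 min.
Σ tᵢ·10^(Lᵢ/10) = 15·10^(79.8/10) + 60·10^(62.3/10) + 30·10^(80.6/10) = 4.979e+09.
L_eq = 10·log₁₀(4.979e+09/105) = 76.76 dB(A).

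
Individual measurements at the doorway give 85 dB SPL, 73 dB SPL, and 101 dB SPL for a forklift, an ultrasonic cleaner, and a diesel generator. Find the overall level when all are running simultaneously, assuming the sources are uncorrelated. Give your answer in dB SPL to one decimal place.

101.1 dB SPL

Incoherent sources combine by intensity addition: L_total = 10·log₁₀(Σ 10^(L_i/10)).
Σ 10^(L/10) = 10^(85/10) + 10^(73/10) + 10^(101/10) = 1.293e+10.
L_total = 10·log₁₀(1.293e+10) = 101.11 dB SPL.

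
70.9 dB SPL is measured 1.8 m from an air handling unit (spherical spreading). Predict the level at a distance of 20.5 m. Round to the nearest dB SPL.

Spherical spreading from a point source gives a 20·log₁₀(r₂/r₁) drop.
L₂ = 70.9 − 20·log₁₀(20.5/1.8) = 70.9 − 21.130 = 49.77 dB SPL.

50 dB SPL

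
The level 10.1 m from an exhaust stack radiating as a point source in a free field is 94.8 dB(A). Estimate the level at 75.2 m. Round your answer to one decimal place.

77.4 dB(A)

Spherical spreading from a point source gives a 20·log₁₀(r₂/r₁) drop.
L₂ = 94.8 − 20·log₁₀(75.2/10.1) = 94.8 − 17.438 = 77.36 dB(A).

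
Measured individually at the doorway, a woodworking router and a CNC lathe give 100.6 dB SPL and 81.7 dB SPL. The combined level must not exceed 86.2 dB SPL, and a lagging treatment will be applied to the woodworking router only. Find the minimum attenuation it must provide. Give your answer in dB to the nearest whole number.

16 dB

Everything except the woodworking router sums to 10^(81.7/10) = 1.479e+08 in linear terms, 81.70 dB SPL.
To meet 86.2 dB SPL overall, the treated woodworking router may contribute at most 10^(86.2/10) − 1.479e+08 = 2.690e+08, i.e. 84.30 dB SPL.
Required insertion loss = 100.6 − 84.30 = 16.30 dB.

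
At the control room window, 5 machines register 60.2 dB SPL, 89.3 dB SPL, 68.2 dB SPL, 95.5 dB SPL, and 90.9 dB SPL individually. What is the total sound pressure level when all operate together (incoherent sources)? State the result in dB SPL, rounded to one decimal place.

Incoherent sources combine by intensity addition: L_total = 10·log₁₀(Σ 10^(L_i/10)).
Σ 10^(L/10) = 10^(60.2/10) + 10^(89.3/10) + 10^(68.2/10) + 10^(95.5/10) + 10^(90.9/10) = 5.637e+09.
L_total = 10·log₁₀(5.637e+09) = 97.51 dB SPL.

97.5 dB SPL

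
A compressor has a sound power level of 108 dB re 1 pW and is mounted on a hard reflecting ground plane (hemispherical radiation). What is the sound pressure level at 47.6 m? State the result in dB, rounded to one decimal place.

66.5 dB

L_p = L_w − 10·log₁₀(2π·r²) with r = 47.6 m.
2π·r² = 1.424e+04 m², 10·log₁₀ of that is 41.534 dB.
L_p = 108 − 41.534 = 66.47 dB.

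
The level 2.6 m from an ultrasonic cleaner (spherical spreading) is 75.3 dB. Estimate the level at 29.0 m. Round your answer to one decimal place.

54.4 dB

Spherical spreading from a point source gives a 20·log₁₀(r₂/r₁) drop.
L₂ = 75.3 − 20·log₁₀(29.0/2.6) = 75.3 − 20.948 = 54.35 dB.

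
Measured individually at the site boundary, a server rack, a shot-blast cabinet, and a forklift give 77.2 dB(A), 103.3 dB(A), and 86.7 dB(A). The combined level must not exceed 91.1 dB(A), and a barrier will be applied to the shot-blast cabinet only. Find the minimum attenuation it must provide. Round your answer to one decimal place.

The untreated sources together contribute 10^(77.2/10) + 10^(86.7/10) = 5.202e+08, i.e. 87.16 dB(A).
The limit corresponds to 10^(91.1/10) = 1.288e+09; subtracting the fixed part leaves 7.680e+08 for the shot-blast cabinet, i.e. 88.85 dB(A).
Required insertion loss = 103.3 − 88.85 = 14.45 dB.

14.4 dB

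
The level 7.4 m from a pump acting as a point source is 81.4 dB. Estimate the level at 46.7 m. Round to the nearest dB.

Spherical spreading from a point source gives a 20·log₁₀(r₂/r₁) drop.
L₂ = 81.4 − 20·log₁₀(46.7/7.4) = 81.4 − 16.002 = 65.40 dB.

65 dB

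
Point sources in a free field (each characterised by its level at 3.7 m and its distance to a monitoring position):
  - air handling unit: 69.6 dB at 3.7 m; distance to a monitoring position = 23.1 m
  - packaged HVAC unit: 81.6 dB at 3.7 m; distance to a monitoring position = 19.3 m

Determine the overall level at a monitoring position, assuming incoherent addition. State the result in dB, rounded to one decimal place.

67.4 dB

First find each source's level at the receiver (point-source: −20·log₁₀(r/r_ref)), then combine on an intensity basis.
air handling unit: 69.6 − 20·log₁₀(23.1/3.7) = 69.6 − 15.91 = 53.69 dB.
packaged HVAC unit: 81.6 − 20·log₁₀(19.3/3.7) = 81.6 − 14.35 = 67.25 dB.
Σ 10^(L/10) = 5.546e+06 → L_total = 10·log₁₀(5.546e+06) = 67.44 dB.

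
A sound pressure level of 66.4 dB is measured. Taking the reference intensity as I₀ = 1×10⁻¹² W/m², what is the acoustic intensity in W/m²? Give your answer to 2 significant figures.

4.4e-06 W/m²

I = I₀·10^(L/10) = 10⁻¹² × 10^(66.4/10) = 10^(-5.360).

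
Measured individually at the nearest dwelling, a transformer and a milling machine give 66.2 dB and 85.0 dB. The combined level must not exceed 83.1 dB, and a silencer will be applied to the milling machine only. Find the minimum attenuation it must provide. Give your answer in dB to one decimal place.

2.0 dB

Fixed contribution from the other source: Σ 10^(L/10) = 10^(66.2/10) = 4.169e+06 (66.20 dB).
The limit corresponds to 10^(83.1/10) = 2.042e+08; subtracting the fixed part leaves 2.000e+08 for the milling machine, i.e. 83.01 dB.
So the milling machine must be reduced from 85.0 to 83.01 dB: IL = 1.99 dB.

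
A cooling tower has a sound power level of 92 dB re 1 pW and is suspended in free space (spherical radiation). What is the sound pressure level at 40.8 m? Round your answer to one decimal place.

48.8 dB

The power spreads over a sphere of area 4π·r², so L_p = L_w − 10·log₁₀(4π·r²).
4π·r² = 2.092e+04 m², 10·log₁₀ of that is 43.205 dB.
L_p = 92 − 43.205 = 48.79 dB.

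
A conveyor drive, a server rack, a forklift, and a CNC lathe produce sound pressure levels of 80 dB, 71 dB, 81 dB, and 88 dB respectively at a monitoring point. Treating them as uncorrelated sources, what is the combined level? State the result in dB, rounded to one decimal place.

For uncorrelated sources the intensities add, so convert each level to linear form, sum, and take 10·log₁₀ of the total.
Σ 10^(L/10) = 10^(80/10) + 10^(71/10) + 10^(81/10) + 10^(88/10) = 8.694e+08.
L_total = 10·log₁₀(8.694e+08) = 89.39 dB.

89.4 dB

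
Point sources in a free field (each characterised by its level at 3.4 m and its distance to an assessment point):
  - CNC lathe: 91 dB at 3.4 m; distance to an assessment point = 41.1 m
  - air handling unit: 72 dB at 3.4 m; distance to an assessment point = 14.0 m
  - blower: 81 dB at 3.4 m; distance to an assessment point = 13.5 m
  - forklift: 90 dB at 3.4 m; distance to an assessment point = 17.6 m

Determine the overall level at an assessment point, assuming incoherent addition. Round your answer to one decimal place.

Apply inverse-square spreading to bring every level to the receiver, then sum 10^(L/10).
CNC lathe: 91 − 20·log₁₀(41.1/3.4) = 91 − 21.65 = 69.35 dB.
air handling unit: 72 − 20·log₁₀(14.0/3.4) = 72 − 12.29 = 59.71 dB.
blower: 81 − 20·log₁₀(13.5/3.4) = 81 − 11.98 = 69.02 dB.
forklift: 90 − 20·log₁₀(17.6/3.4) = 90 − 14.28 = 75.72 dB.
Σ 10^(L/10) = 5.485e+07 → L_total = 10·log₁₀(5.485e+07) = 77.39 dB.

77.4 dB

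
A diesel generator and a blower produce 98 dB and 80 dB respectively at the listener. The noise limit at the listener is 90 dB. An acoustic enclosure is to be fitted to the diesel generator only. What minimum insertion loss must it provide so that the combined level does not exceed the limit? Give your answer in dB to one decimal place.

Everything except the diesel generator sums to 10^(80/10) = 1.000e+08 in linear terms, 80.00 dB.
To meet 90 dB overall, the treated diesel generator may contribute at most 10^(90/10) − 1.000e+08 = 9.000e+08, i.e. 89.54 dB.
So the diesel generator must be reduced from 98 to 89.54 dB: IL = 8.46 dB.

8.5 dB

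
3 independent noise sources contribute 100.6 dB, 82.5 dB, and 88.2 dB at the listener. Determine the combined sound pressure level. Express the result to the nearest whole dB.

101 dB

For uncorrelated sources the intensities add, so convert each level to linear form, sum, and take 10·log₁₀ of the total.
Σ 10^(L/10) = 10^(100.6/10) + 10^(82.5/10) + 10^(88.2/10) = 1.232e+10.
L_total = 10·log₁₀(1.232e+10) = 100.91 dB.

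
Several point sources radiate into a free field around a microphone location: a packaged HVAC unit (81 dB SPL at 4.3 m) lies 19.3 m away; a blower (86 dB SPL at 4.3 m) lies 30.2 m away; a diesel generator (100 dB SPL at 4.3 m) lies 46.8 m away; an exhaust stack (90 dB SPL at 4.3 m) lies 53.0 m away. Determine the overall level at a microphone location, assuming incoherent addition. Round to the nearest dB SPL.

Apply inverse-square spreading to bring every level to the receiver, then sum 10^(L/10).
packaged HVAC unit: 81 − 20·log₁₀(19.3/4.3) = 81 − 13.04 = 67.96 dB SPL.
blower: 86 − 20·log₁₀(30.2/4.3) = 86 − 16.93 = 69.07 dB SPL.
diesel generator: 100 − 20·log₁₀(46.8/4.3) = 100 − 20.74 = 79.26 dB SPL.
exhaust stack: 90 − 20·log₁₀(53.0/4.3) = 90 − 21.82 = 68.18 dB SPL.
Σ 10^(L/10) = 1.053e+08 → L_total = 10·log₁₀(1.053e+08) = 80.23 dB SPL.

80 dB SPL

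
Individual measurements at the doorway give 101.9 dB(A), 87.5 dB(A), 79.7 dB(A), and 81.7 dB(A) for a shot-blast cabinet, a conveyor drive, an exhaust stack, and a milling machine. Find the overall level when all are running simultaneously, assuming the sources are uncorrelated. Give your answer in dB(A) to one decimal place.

102.1 dB(A)

Incoherent sources combine by intensity addition: L_total = 10·log₁₀(Σ 10^(L_i/10)).
Σ 10^(L/10) = 10^(101.9/10) + 10^(87.5/10) + 10^(79.7/10) + 10^(81.7/10) = 1.629e+10.
L_total = 10·log₁₀(1.629e+10) = 102.12 dB(A).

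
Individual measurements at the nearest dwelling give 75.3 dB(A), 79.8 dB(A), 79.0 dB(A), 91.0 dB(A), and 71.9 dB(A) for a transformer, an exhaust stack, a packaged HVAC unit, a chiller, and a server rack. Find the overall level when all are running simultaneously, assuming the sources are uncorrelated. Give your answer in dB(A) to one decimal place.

91.7 dB(A)

Incoherent sources combine by intensity addition: L_total = 10·log₁₀(Σ 10^(L_i/10)).
Σ 10^(L/10) = 10^(75.3/10) + 10^(79.8/10) + 10^(79.0/10) + 10^(91.0/10) + 10^(71.9/10) = 1.483e+09.
L_total = 10·log₁₀(1.483e+09) = 91.71 dB(A).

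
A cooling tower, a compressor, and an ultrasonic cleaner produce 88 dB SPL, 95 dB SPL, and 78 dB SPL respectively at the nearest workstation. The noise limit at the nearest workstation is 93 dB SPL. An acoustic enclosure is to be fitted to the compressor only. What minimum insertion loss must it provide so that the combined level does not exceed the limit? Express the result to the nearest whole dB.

Everything except the compressor sums to 10^(88/10) + 10^(78/10) = 6.941e+08 in linear terms, 88.41 dB SPL.
To meet 93 dB SPL overall, the treated compressor may contribute at most 10^(93/10) − 6.941e+08 = 1.301e+09, i.e. 91.14 dB SPL.
Required insertion loss = 95 − 91.14 = 3.86 dB.

4 dB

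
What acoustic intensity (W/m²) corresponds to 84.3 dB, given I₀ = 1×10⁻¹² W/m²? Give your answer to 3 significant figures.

0.000269 W/m²

L = 10·log₁₀(I/I₀) ⇒ I = I₀·10^(L/10) = 10⁻¹² × 10^8.43.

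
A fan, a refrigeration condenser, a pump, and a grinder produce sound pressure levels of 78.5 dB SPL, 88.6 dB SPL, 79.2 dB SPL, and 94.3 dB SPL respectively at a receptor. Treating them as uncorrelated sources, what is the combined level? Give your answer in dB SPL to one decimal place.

Incoherent sources combine by intensity addition: L_total = 10·log₁₀(Σ 10^(L_i/10)).
Σ 10^(L/10) = 10^(78.5/10) + 10^(88.6/10) + 10^(79.2/10) + 10^(94.3/10) = 3.570e+09.
L_total = 10·log₁₀(3.570e+09) = 95.53 dB SPL.

95.5 dB SPL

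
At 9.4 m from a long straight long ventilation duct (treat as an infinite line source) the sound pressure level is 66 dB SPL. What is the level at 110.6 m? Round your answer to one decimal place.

For a line source, L₂ = L₁ − 10·log₁₀(r₂/r₁).
L₂ = 66 − 10·log₁₀(110.6/9.4) = 66 − 10.706 = 55.29 dB SPL.

55.3 dB SPL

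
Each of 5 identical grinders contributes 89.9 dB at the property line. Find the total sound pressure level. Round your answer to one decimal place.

96.9 dB

With 5 equal, uncorrelated contributions the intensity is 5× that of one unit, giving a rise of 10·log₁₀ 5.
L_total = 89.9 + 10·log₁₀(5) = 89.9 + 6.990 = 96.89 dB.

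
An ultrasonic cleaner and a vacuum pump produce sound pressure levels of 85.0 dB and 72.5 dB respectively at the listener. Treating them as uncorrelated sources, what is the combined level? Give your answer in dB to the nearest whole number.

85 dB

Incoherent sources combine by intensity addition: L_total = 10·log₁₀(Σ 10^(L_i/10)).
Σ 10^(L/10) = 10^(85.0/10) + 10^(72.5/10) = 3.340e+08.
L_total = 10·log₁₀(3.340e+08) = 85.24 dB.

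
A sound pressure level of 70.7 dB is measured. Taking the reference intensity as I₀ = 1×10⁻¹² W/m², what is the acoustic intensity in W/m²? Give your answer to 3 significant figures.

L = 10·log₁₀(I/I₀) ⇒ I = I₀·10^(L/10) = 10⁻¹² × 10^7.07.

1.17e-05 W/m²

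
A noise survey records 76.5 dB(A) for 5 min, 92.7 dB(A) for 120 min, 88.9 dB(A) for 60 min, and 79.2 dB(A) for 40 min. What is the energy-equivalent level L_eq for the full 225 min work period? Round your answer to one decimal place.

Weight each interval's intensity by its duration and average over T = 225 min:
Σ tᵢ·10^(Lᵢ/10) = 5·10^(76.5/10) + 120·10^(92.7/10) + 60·10^(88.9/10) + 40·10^(79.2/10) = 2.736e+11.
L_eq = 10·log₁₀(2.736e+11/225) = 90.85 dB(A).

90.8 dB(A)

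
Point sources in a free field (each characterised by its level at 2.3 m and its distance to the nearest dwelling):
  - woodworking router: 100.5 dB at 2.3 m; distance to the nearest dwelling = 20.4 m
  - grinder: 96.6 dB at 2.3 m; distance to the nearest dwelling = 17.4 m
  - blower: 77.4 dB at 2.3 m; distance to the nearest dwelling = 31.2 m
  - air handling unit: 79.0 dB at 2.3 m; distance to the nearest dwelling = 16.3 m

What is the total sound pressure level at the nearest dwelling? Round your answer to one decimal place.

83.5 dB

Propagate each source to the receiver with L = L_ref − 20·log₁₀(r/r_ref), then add intensities.
woodworking router: 100.5 − 20·log₁₀(20.4/2.3) = 100.5 − 18.96 = 81.54 dB.
grinder: 96.6 − 20·log₁₀(17.4/2.3) = 96.6 − 17.58 = 79.02 dB.
blower: 77.4 − 20·log₁₀(31.2/2.3) = 77.4 − 22.65 = 54.75 dB.
air handling unit: 79.0 − 20·log₁₀(16.3/2.3) = 79.0 − 17.01 = 61.99 dB.
Σ 10^(L/10) = 2.244e+08 → L_total = 10·log₁₀(2.244e+08) = 83.51 dB.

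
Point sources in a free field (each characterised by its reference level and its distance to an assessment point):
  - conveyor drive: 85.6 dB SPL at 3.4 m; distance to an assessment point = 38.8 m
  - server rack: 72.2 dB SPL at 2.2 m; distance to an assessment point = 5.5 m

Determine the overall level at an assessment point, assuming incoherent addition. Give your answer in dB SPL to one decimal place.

67.4 dB SPL

Propagate each source to the receiver with L = L_ref − 20·log₁₀(r/r_ref), then add intensities.
conveyor drive: 85.6 − 20·log₁₀(38.8/3.4) = 85.6 − 21.15 = 64.45 dB SPL.
server rack: 72.2 − 20·log₁₀(5.5/2.2) = 72.2 − 7.96 = 64.24 dB SPL.
Σ 10^(L/10) = 5.443e+06 → L_total = 10·log₁₀(5.443e+06) = 67.36 dB SPL.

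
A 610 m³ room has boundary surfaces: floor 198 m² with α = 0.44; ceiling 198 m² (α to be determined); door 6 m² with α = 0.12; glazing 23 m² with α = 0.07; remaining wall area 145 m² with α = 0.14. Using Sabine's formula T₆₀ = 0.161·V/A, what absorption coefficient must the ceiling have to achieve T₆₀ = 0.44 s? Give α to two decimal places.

From T₆₀ = 0.161·V/A, the target T₆₀ = 0.44 s needs A = 0.161·610/0.44 = 223.20 m².
Absorption from the other surfaces = 198·0.44 + 6·0.12 + 23·0.07 + 145·0.14 = 109.75 m², so the ceiling must supply 113.45 m² over 198 m².
α = 113.45/198 = 0.573.

0.57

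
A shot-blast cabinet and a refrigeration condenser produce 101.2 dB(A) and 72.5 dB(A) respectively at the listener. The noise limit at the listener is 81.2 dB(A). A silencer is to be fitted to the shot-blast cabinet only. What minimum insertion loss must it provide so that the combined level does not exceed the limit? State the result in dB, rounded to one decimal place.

Fixed contribution from the other source: Σ 10^(L/10) = 10^(72.5/10) = 1.778e+07 (72.50 dB(A)).
To meet 81.2 dB(A) overall, the treated shot-blast cabinet may contribute at most 10^(81.2/10) − 1.778e+07 = 1.140e+08, i.e. 80.57 dB(A).
So the shot-blast cabinet must be reduced from 101.2 to 80.57 dB(A): IL = 20.63 dB.

20.6 dB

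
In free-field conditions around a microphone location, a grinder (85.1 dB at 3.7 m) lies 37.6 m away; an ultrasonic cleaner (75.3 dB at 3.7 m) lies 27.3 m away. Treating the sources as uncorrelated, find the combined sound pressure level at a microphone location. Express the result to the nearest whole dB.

Propagate each source to the receiver with L = L_ref − 20·log₁₀(r/r_ref), then add intensities.
grinder: 85.1 − 20·log₁₀(37.6/3.7) = 85.1 − 20.14 = 64.96 dB.
ultrasonic cleaner: 75.3 − 20·log₁₀(27.3/3.7) = 75.3 − 17.36 = 57.94 dB.
Σ 10^(L/10) = 3.756e+06 → L_total = 10·log₁₀(3.756e+06) = 65.75 dB.

66 dB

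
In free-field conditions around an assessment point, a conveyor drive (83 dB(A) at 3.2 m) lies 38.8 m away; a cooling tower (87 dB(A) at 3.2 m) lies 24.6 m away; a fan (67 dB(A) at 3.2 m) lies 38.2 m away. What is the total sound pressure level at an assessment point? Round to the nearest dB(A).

Apply inverse-square spreading to bring every level to the receiver, then sum 10^(L/10).
conveyor drive: 83 − 20·log₁₀(38.8/3.2) = 83 − 21.67 = 61.33 dB(A).
cooling tower: 87 − 20·log₁₀(24.6/3.2) = 87 − 17.72 = 69.28 dB(A).
fan: 67 − 20·log₁₀(38.2/3.2) = 67 − 21.54 = 45.46 dB(A).
Σ 10^(L/10) = 9.873e+06 → L_total = 10·log₁₀(9.873e+06) = 69.94 dB(A).

70 dB(A)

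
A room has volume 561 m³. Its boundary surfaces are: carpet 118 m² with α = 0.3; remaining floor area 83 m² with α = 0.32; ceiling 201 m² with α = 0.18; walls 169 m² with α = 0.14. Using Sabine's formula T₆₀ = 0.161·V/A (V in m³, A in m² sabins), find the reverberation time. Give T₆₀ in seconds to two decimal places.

A = Σ Sᵢαᵢ = 118·0.3 + 83·0.32 + 201·0.18 + 169·0.14 = 121.80 m².
T₆₀ = 0.161 × 561 / 121.80 = 0.742 s.

0.74 s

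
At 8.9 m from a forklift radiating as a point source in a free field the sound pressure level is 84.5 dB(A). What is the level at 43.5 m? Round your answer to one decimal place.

Point-source attenuation: ΔL = 20·log₁₀(r₂/r₁) = 20·log₁₀(43.5/8.9) = 13.782 dB.
L₂ = 84.5 − 20·log₁₀(43.5/8.9) = 84.5 − 13.782 = 70.72 dB(A).

70.7 dB(A)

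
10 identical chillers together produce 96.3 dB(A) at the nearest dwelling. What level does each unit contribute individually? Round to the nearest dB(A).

10 equal contributions raise the level by 10·log₁₀ 10 = 10.000 dB, so each unit alone gives 96.3 − 10.000.

86 dB(A)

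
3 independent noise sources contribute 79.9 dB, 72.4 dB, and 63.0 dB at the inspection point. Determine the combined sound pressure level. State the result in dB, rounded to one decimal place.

80.7 dB

Incoherent sources combine by intensity addition: L_total = 10·log₁₀(Σ 10^(L_i/10)).
Σ 10^(L/10) = 10^(79.9/10) + 10^(72.4/10) + 10^(63.0/10) = 1.171e+08.
L_total = 10·log₁₀(1.171e+08) = 80.69 dB.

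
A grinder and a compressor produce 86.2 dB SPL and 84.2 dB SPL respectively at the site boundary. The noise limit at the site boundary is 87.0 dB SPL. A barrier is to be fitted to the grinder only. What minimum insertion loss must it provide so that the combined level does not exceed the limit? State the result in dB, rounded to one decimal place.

2.4 dB

Everything except the grinder sums to 10^(84.2/10) = 2.630e+08 in linear terms, 84.20 dB SPL.
To meet 87.0 dB SPL overall, the treated grinder may contribute at most 10^(87.0/10) − 2.630e+08 = 2.382e+08, i.e. 83.77 dB SPL.
So the grinder must be reduced from 86.2 to 83.77 dB SPL: IL = 2.43 dB.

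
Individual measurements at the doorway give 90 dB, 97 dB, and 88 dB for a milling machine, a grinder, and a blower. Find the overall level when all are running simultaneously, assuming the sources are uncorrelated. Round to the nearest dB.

98 dB

For uncorrelated sources the intensities add, so convert each level to linear form, sum, and take 10·log₁₀ of the total.
Σ 10^(L/10) = 10^(90/10) + 10^(97/10) + 10^(88/10) = 6.643e+09.
L_total = 10·log₁₀(6.643e+09) = 98.22 dB.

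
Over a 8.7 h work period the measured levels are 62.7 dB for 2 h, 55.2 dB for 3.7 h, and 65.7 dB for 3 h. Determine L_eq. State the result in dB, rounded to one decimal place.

62.7 dB

Weight each interval's intensity by its duration and average over T = 8.7 h:
Σ tᵢ·10^(Lᵢ/10) = 2·10^(62.7/10) + 3.7·10^(55.2/10) + 3·10^(65.7/10) = 1.610e+07.
L_eq = 10·log₁₀(1.610e+07/8.7) = 62.67 dB.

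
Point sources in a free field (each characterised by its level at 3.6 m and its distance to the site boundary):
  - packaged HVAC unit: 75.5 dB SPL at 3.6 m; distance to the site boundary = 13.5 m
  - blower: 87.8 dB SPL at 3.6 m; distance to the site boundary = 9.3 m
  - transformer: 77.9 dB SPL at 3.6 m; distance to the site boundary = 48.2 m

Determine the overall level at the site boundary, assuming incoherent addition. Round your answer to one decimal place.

Apply inverse-square spreading to bring every level to the receiver, then sum 10^(L/10).
packaged HVAC unit: 75.5 − 20·log₁₀(13.5/3.6) = 75.5 − 11.48 = 64.02 dB SPL.
blower: 87.8 − 20·log₁₀(9.3/3.6) = 87.8 − 8.24 = 79.56 dB SPL.
transformer: 77.9 − 20·log₁₀(48.2/3.6) = 77.9 − 22.53 = 55.37 dB SPL.
Σ 10^(L/10) = 9.316e+07 → L_total = 10·log₁₀(9.316e+07) = 79.69 dB SPL.

79.7 dB SPL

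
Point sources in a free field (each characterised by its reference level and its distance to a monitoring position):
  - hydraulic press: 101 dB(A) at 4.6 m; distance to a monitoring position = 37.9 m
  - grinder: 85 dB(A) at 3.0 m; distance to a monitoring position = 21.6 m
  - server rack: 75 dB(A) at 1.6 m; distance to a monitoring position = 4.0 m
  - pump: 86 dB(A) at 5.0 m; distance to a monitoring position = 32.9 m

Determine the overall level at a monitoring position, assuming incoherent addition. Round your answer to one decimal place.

First find each source's level at the receiver (point-source: −20·log₁₀(r/r_ref)), then combine on an intensity basis.
hydraulic press: 101 − 20·log₁₀(37.9/4.6) = 101 − 18.32 = 82.68 dB(A).
grinder: 85 − 20·log₁₀(21.6/3.0) = 85 − 17.15 = 67.85 dB(A).
server rack: 75 − 20·log₁₀(4.0/1.6) = 75 − 7.96 = 67.04 dB(A).
pump: 86 − 20·log₁₀(32.9/5.0) = 86 − 16.36 = 69.64 dB(A).
Σ 10^(L/10) = 2.058e+08 → L_total = 10·log₁₀(2.058e+08) = 83.13 dB(A).

83.1 dB(A)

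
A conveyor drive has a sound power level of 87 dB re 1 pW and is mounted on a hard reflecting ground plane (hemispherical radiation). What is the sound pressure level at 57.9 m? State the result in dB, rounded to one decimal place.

L_p = L_w − 10·log₁₀(2π·r²) with r = 57.9 m.
2π·r² = 2.106e+04 m², 10·log₁₀ of that is 43.235 dB.
L_p = 87 − 43.235 = 43.76 dB.

43.8 dB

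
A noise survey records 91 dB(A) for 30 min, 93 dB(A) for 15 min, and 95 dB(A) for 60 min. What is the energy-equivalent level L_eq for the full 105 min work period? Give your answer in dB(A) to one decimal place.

93.9 dB(A)

L_eq = 10·log₁₀[(1/T)·Σ tᵢ·10^(Lᵢ/10)] with T = 105 min.
Σ tᵢ·10^(Lᵢ/10) = 30·10^(91/10) + 15·10^(93/10) + 60·10^(95/10) = 2.574e+11.
L_eq = 10·log₁₀(2.574e+11/105) = 93.89 dB(A).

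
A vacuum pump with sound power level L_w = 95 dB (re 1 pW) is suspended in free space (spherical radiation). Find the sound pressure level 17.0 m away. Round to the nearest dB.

59 dB

The power spreads over a sphere of area 4π·r², so L_p = L_w − 10·log₁₀(4π·r²).
4π·r² = 3632 m², 10·log₁₀ of that is 35.601 dB.
L_p = 95 − 35.601 = 59.40 dB.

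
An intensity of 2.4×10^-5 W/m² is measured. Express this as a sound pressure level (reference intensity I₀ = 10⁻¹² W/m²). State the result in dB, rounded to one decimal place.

73.8 dB

L = 10·log₁₀(I/I₀) = 10·log₁₀(2.4×10^-5/10⁻¹²) = 10·log₁₀(2.4×10^7).
L = 10·(0.3802 + 7) = 73.80 dB.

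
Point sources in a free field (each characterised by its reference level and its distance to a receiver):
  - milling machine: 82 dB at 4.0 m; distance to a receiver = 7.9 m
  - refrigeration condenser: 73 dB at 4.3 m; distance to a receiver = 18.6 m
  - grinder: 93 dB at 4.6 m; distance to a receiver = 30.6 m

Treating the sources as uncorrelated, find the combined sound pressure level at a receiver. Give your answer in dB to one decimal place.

First find each source's level at the receiver (point-source: −20·log₁₀(r/r_ref)), then combine on an intensity basis.
milling machine: 82 − 20·log₁₀(7.9/4.0) = 82 − 5.91 = 76.09 dB.
refrigeration condenser: 73 − 20·log₁₀(18.6/4.3) = 73 − 12.72 = 60.28 dB.
grinder: 93 − 20·log₁₀(30.6/4.6) = 93 − 16.46 = 76.54 dB.
Σ 10^(L/10) = 8.679e+07 → L_total = 10·log₁₀(8.679e+07) = 79.38 dB.

79.4 dB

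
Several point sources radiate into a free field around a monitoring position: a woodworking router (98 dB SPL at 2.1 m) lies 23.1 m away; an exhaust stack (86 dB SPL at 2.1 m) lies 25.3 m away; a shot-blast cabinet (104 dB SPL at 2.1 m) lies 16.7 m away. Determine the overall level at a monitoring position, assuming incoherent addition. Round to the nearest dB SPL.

First find each source's level at the receiver (point-source: −20·log₁₀(r/r_ref)), then combine on an intensity basis.
woodworking router: 98 − 20·log₁₀(23.1/2.1) = 98 − 20.83 = 77.17 dB SPL.
exhaust stack: 86 − 20·log₁₀(25.3/2.1) = 86 − 21.62 = 64.38 dB SPL.
shot-blast cabinet: 104 − 20·log₁₀(16.7/2.1) = 104 − 18.01 = 85.99 dB SPL.
Σ 10^(L/10) = 4.521e+08 → L_total = 10·log₁₀(4.521e+08) = 86.55 dB SPL.

87 dB SPL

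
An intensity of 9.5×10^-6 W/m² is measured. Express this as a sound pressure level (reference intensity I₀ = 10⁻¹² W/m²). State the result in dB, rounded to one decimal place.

L = 10·log₁₀(I/I₀) = 10·log₁₀(9.5×10^-6/10⁻¹²) = 10·log₁₀(9.5×10^6).
L = 10·(0.9777 + 6) = 69.78 dB.

69.8 dB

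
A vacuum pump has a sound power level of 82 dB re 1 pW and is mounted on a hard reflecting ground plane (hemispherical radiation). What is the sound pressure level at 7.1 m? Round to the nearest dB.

L_p = L_w − 10·log₁₀(2π·r²) with r = 7.1 m.
2π·r² = 316.7 m², 10·log₁₀ of that is 25.007 dB.
L_p = 82 − 25.007 = 56.99 dB.

57 dB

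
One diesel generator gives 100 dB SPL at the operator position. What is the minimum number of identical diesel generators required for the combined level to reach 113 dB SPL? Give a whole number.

20

The shortfall is 113 − 100 = 13.0 dB, and N units add 10·log₁₀ N, so need 10·log₁₀ N ≥ 13.0.
N ≥ 10^(13.0/10) = 19.953, so N = 20.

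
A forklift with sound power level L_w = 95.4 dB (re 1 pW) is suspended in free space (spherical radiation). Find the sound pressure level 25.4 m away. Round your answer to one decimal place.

The power spreads over a sphere of area 4π·r², so L_p = L_w − 10·log₁₀(4π·r²).
4π·r² = 8107 m², 10·log₁₀ of that is 39.089 dB.
L_p = 95.4 − 39.089 = 56.31 dB.

56.3 dB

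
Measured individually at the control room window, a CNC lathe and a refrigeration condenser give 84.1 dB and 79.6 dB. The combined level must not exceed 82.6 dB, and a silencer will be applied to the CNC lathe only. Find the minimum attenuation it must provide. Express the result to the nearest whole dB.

The untreated sources together contribute 10^(79.6/10) = 9.120e+07, i.e. 79.60 dB.
The limit corresponds to 10^(82.6/10) = 1.820e+08; subtracting the fixed part leaves 9.077e+07 for the CNC lathe, i.e. 79.58 dB.
Required insertion loss = 84.1 − 79.58 = 4.52 dB.

5 dB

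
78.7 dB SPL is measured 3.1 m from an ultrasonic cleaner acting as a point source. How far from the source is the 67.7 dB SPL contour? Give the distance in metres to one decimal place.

The 11.0 dB drop corresponds to a distance ratio of 10^(11.0/20) for a point source.
r₂ = 3.1·10^((78.7−67.7)/20) = 3.1·10^(11.0/20) = 11.00 m.

11.0 m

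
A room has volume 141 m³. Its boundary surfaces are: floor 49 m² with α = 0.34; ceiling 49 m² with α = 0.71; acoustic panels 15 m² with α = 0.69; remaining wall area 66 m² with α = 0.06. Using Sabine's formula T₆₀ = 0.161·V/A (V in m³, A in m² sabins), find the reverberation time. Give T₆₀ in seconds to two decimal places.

0.35 s

A = Σ Sᵢαᵢ = 49·0.34 + 49·0.71 + 15·0.69 + 66·0.06 = 65.76 m².
T₆₀ = 0.161·V/A = 0.161·141/65.76 = 0.345 s.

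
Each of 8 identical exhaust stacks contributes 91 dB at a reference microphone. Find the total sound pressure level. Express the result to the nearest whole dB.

100 dB

L_total = L₁ + 10·log₁₀ N for N identical incoherent sources.
L_total = 91 + 10·log₁₀(8) = 91 + 9.031 = 100.03 dB.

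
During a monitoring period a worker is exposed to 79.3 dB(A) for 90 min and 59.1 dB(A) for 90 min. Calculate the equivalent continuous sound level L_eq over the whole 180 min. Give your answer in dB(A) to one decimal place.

76.3 dB(A)

Weight each interval's intensity by its duration and average over T = 180 min:
Σ tᵢ·10^(Lᵢ/10) = 90·10^(79.3/10) + 90·10^(59.1/10) = 7.733e+09.
L_eq = 10·log₁₀(7.733e+09/180) = 76.33 dB(A).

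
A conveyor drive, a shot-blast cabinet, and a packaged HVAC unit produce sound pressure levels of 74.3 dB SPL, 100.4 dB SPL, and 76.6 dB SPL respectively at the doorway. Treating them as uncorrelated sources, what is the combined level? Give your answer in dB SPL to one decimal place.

100.4 dB SPL

Incoherent sources combine by intensity addition: L_total = 10·log₁₀(Σ 10^(L_i/10)).
Σ 10^(L/10) = 10^(74.3/10) + 10^(100.4/10) + 10^(76.6/10) = 1.104e+10.
L_total = 10·log₁₀(1.104e+10) = 100.43 dB SPL.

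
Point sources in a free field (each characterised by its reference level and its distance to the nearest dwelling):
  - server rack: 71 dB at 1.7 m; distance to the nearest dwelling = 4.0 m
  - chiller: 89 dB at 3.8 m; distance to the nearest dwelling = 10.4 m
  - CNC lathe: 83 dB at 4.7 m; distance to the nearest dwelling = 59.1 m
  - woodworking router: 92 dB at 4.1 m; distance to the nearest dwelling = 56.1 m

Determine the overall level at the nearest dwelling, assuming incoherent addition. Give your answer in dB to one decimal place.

80.7 dB

Apply inverse-square spreading to bring every level to the receiver, then sum 10^(L/10).
server rack: 71 − 20·log₁₀(4.0/1.7) = 71 − 7.43 = 63.57 dB.
chiller: 89 − 20·log₁₀(10.4/3.8) = 89 − 8.74 = 80.26 dB.
CNC lathe: 83 − 20·log₁₀(59.1/4.7) = 83 − 21.99 = 61.01 dB.
woodworking router: 92 − 20·log₁₀(56.1/4.1) = 92 − 22.72 = 69.28 dB.
Σ 10^(L/10) = 1.180e+08 → L_total = 10·log₁₀(1.180e+08) = 80.72 dB.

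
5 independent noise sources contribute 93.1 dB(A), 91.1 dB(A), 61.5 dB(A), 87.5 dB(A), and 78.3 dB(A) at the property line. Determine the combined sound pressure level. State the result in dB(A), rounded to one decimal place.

96.0 dB(A)

Incoherent sources combine by intensity addition: L_total = 10·log₁₀(Σ 10^(L_i/10)).
Σ 10^(L/10) = 10^(93.1/10) + 10^(91.1/10) + 10^(61.5/10) + 10^(87.5/10) + 10^(78.3/10) = 3.961e+09.
L_total = 10·log₁₀(3.961e+09) = 95.98 dB(A).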